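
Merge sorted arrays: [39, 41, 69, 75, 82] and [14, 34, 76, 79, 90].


Take 14 from B
Take 34 from B
Take 39 from A
Take 41 from A
Take 69 from A
Take 75 from A
Take 76 from B
Take 79 from B
Take 82 from A

Merged: [14, 34, 39, 41, 69, 75, 76, 79, 82, 90]


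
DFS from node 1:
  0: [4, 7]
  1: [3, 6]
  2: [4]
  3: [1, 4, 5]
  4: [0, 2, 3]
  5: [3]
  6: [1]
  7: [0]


Visit 1, push [6, 3]
Visit 3, push [5, 4]
Visit 4, push [2, 0]
Visit 0, push [7]
Visit 7, push []
Visit 2, push []
Visit 5, push []
Visit 6, push []

DFS order: [1, 3, 4, 0, 7, 2, 5, 6]


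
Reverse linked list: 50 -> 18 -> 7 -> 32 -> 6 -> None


Step 1: curr=50, set curr.next=prev(None) | reversed so far: 50
Step 2: curr=18, set curr.next=prev(50) | reversed so far: 18 -> 50
Step 3: curr=7, set curr.next=prev(18) | reversed so far: 7 -> 18 -> 50
Step 4: curr=32, set curr.next=prev(7) | reversed so far: 32 -> 7 -> 18 -> 50
Step 5: curr=6, set curr.next=prev(32) | reversed so far: 6 -> 32 -> 7 -> 18 -> 50

6 -> 32 -> 7 -> 18 -> 50 -> None


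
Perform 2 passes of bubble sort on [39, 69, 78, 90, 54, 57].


Initial: [39, 69, 78, 90, 54, 57]
Pass 1: [39, 69, 78, 54, 57, 90] (2 swaps)
Pass 2: [39, 69, 54, 57, 78, 90] (2 swaps)

After 2 passes: [39, 69, 54, 57, 78, 90]


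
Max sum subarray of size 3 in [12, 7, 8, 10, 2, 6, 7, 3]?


[0:3]: 27
[1:4]: 25
[2:5]: 20
[3:6]: 18
[4:7]: 15
[5:8]: 16

Max: 27 at [0:3]


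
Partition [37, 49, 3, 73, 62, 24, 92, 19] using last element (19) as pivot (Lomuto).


Pivot: 19
  3 <= 19: swap -> [3, 49, 37, 73, 62, 24, 92, 19]
Place pivot at 1: [3, 19, 37, 73, 62, 24, 92, 49]

Partitioned: [3, 19, 37, 73, 62, 24, 92, 49]


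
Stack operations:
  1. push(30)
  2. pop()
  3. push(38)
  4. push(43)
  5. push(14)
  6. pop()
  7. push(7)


push(30) -> [30]
pop()->30, []
push(38) -> [38]
push(43) -> [38, 43]
push(14) -> [38, 43, 14]
pop()->14, [38, 43]
push(7) -> [38, 43, 7]

Final stack: [38, 43, 7]


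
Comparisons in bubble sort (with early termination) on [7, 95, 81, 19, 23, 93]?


Algorithm: bubble sort (with early termination)
Input: [7, 95, 81, 19, 23, 93]
Sorted: [7, 19, 23, 81, 93, 95]

12


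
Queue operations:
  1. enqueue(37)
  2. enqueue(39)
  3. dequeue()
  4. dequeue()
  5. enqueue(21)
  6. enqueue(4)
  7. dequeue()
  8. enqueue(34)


enqueue(37) -> [37]
enqueue(39) -> [37, 39]
dequeue()->37, [39]
dequeue()->39, []
enqueue(21) -> [21]
enqueue(4) -> [21, 4]
dequeue()->21, [4]
enqueue(34) -> [4, 34]

Final queue: [4, 34]


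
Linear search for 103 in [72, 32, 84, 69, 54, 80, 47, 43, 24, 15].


i=0: 72!=103
i=1: 32!=103
i=2: 84!=103
i=3: 69!=103
i=4: 54!=103
i=5: 80!=103
i=6: 47!=103
i=7: 43!=103
i=8: 24!=103
i=9: 15!=103

Not found, 10 comps


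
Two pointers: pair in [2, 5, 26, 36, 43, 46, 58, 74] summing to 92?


lo=0(2)+hi=7(74)=76
lo=1(5)+hi=7(74)=79
lo=2(26)+hi=7(74)=100
lo=2(26)+hi=6(58)=84
lo=3(36)+hi=6(58)=94
lo=3(36)+hi=5(46)=82
lo=4(43)+hi=5(46)=89

No pair found


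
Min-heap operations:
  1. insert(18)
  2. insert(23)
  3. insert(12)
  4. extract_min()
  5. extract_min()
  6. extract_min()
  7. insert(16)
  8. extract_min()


insert(18) -> [18]
insert(23) -> [18, 23]
insert(12) -> [12, 23, 18]
extract_min()->12, [18, 23]
extract_min()->18, [23]
extract_min()->23, []
insert(16) -> [16]
extract_min()->16, []

Final heap: []


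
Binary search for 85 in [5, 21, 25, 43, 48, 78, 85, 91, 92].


Step 1: lo=0, hi=8, mid=4, val=48
Step 2: lo=5, hi=8, mid=6, val=85

Found at index 6


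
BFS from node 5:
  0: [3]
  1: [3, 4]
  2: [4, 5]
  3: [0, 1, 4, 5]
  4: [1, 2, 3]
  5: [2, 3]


Visit 5, enqueue [2, 3]
Visit 2, enqueue [4]
Visit 3, enqueue [0, 1]
Visit 4, enqueue []
Visit 0, enqueue []
Visit 1, enqueue []

BFS order: [5, 2, 3, 4, 0, 1]


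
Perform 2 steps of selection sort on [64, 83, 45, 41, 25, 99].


Initial: [64, 83, 45, 41, 25, 99]
Step 1: min=25 at 4
  Swap: [25, 83, 45, 41, 64, 99]
Step 2: min=41 at 3
  Swap: [25, 41, 45, 83, 64, 99]

After 2 steps: [25, 41, 45, 83, 64, 99]


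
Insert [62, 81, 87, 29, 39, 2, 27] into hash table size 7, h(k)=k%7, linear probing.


Insert 62: h=6 -> slot 6
Insert 81: h=4 -> slot 4
Insert 87: h=3 -> slot 3
Insert 29: h=1 -> slot 1
Insert 39: h=4, 1 probes -> slot 5
Insert 2: h=2 -> slot 2
Insert 27: h=6, 1 probes -> slot 0

Table: [27, 29, 2, 87, 81, 39, 62]


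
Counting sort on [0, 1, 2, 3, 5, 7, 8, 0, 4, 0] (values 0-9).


Input: [0, 1, 2, 3, 5, 7, 8, 0, 4, 0]
Counts: [3, 1, 1, 1, 1, 1, 0, 1, 1, 0]

Sorted: [0, 0, 0, 1, 2, 3, 4, 5, 7, 8]


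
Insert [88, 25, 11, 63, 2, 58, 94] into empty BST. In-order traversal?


Insert 88: root
Insert 25: L from 88
Insert 11: L from 88 -> L from 25
Insert 63: L from 88 -> R from 25
Insert 2: L from 88 -> L from 25 -> L from 11
Insert 58: L from 88 -> R from 25 -> L from 63
Insert 94: R from 88

In-order: [2, 11, 25, 58, 63, 88, 94]


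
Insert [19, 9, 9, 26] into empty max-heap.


Insert 19: [19]
Insert 9: [19, 9]
Insert 9: [19, 9, 9]
Insert 26: [26, 19, 9, 9]

Final heap: [26, 19, 9, 9]


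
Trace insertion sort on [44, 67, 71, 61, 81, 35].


Initial: [44, 67, 71, 61, 81, 35]
Insert 67: [44, 67, 71, 61, 81, 35]
Insert 71: [44, 67, 71, 61, 81, 35]
Insert 61: [44, 61, 67, 71, 81, 35]
Insert 81: [44, 61, 67, 71, 81, 35]
Insert 35: [35, 44, 61, 67, 71, 81]

Sorted: [35, 44, 61, 67, 71, 81]


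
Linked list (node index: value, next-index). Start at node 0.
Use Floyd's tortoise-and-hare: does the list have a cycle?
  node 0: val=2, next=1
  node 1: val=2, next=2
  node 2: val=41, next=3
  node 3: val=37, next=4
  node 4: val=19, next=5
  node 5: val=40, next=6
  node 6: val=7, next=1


Floyd's tortoise (slow, +1) and hare (fast, +2):
  init: slow=0, fast=0
  step 1: slow=1, fast=2
  step 2: slow=2, fast=4
  step 3: slow=3, fast=6
  step 4: slow=4, fast=2
  step 5: slow=5, fast=4
  step 6: slow=6, fast=6
  slow == fast at node 6: cycle detected

Cycle: yes


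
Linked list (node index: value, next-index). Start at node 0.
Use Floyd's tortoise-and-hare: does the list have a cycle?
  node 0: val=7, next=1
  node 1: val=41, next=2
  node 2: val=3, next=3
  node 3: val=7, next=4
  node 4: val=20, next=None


Floyd's tortoise (slow, +1) and hare (fast, +2):
  init: slow=0, fast=0
  step 1: slow=1, fast=2
  step 2: slow=2, fast=4
  step 3: fast -> None, no cycle

Cycle: no


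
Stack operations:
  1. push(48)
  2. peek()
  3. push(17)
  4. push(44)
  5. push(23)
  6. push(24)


push(48) -> [48]
peek()->48
push(17) -> [48, 17]
push(44) -> [48, 17, 44]
push(23) -> [48, 17, 44, 23]
push(24) -> [48, 17, 44, 23, 24]

Final stack: [48, 17, 44, 23, 24]


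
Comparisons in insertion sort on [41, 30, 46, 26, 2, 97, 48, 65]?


Algorithm: insertion sort
Input: [41, 30, 46, 26, 2, 97, 48, 65]
Sorted: [2, 26, 30, 41, 46, 48, 65, 97]

14


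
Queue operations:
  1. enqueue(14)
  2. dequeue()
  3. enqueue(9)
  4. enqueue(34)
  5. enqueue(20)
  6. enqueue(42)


enqueue(14) -> [14]
dequeue()->14, []
enqueue(9) -> [9]
enqueue(34) -> [9, 34]
enqueue(20) -> [9, 34, 20]
enqueue(42) -> [9, 34, 20, 42]

Final queue: [9, 34, 20, 42]


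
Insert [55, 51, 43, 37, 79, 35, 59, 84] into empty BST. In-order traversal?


Insert 55: root
Insert 51: L from 55
Insert 43: L from 55 -> L from 51
Insert 37: L from 55 -> L from 51 -> L from 43
Insert 79: R from 55
Insert 35: L from 55 -> L from 51 -> L from 43 -> L from 37
Insert 59: R from 55 -> L from 79
Insert 84: R from 55 -> R from 79

In-order: [35, 37, 43, 51, 55, 59, 79, 84]


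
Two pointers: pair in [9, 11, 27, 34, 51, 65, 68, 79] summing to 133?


lo=0(9)+hi=7(79)=88
lo=1(11)+hi=7(79)=90
lo=2(27)+hi=7(79)=106
lo=3(34)+hi=7(79)=113
lo=4(51)+hi=7(79)=130
lo=5(65)+hi=7(79)=144
lo=5(65)+hi=6(68)=133

Yes: 65+68=133


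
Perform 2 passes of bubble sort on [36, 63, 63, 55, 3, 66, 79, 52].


Initial: [36, 63, 63, 55, 3, 66, 79, 52]
Pass 1: [36, 63, 55, 3, 63, 66, 52, 79] (3 swaps)
Pass 2: [36, 55, 3, 63, 63, 52, 66, 79] (3 swaps)

After 2 passes: [36, 55, 3, 63, 63, 52, 66, 79]


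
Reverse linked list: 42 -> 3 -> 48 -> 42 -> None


Step 1: curr=42, set curr.next=prev(None) | reversed so far: 42
Step 2: curr=3, set curr.next=prev(42) | reversed so far: 3 -> 42
Step 3: curr=48, set curr.next=prev(3) | reversed so far: 48 -> 3 -> 42
Step 4: curr=42, set curr.next=prev(48) | reversed so far: 42 -> 48 -> 3 -> 42

42 -> 48 -> 3 -> 42 -> None


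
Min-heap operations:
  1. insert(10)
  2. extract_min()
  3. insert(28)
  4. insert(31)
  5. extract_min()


insert(10) -> [10]
extract_min()->10, []
insert(28) -> [28]
insert(31) -> [28, 31]
extract_min()->28, [31]

Final heap: [31]


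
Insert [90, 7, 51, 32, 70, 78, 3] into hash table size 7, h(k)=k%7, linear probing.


Insert 90: h=6 -> slot 6
Insert 7: h=0 -> slot 0
Insert 51: h=2 -> slot 2
Insert 32: h=4 -> slot 4
Insert 70: h=0, 1 probes -> slot 1
Insert 78: h=1, 2 probes -> slot 3
Insert 3: h=3, 2 probes -> slot 5

Table: [7, 70, 51, 78, 32, 3, 90]


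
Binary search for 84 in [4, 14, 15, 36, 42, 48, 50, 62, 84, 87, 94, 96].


Step 1: lo=0, hi=11, mid=5, val=48
Step 2: lo=6, hi=11, mid=8, val=84

Found at index 8


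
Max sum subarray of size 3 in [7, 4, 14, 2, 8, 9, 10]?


[0:3]: 25
[1:4]: 20
[2:5]: 24
[3:6]: 19
[4:7]: 27

Max: 27 at [4:7]


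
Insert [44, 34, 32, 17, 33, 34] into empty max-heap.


Insert 44: [44]
Insert 34: [44, 34]
Insert 32: [44, 34, 32]
Insert 17: [44, 34, 32, 17]
Insert 33: [44, 34, 32, 17, 33]
Insert 34: [44, 34, 34, 17, 33, 32]

Final heap: [44, 34, 34, 17, 33, 32]


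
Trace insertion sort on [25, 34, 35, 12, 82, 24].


Initial: [25, 34, 35, 12, 82, 24]
Insert 34: [25, 34, 35, 12, 82, 24]
Insert 35: [25, 34, 35, 12, 82, 24]
Insert 12: [12, 25, 34, 35, 82, 24]
Insert 82: [12, 25, 34, 35, 82, 24]
Insert 24: [12, 24, 25, 34, 35, 82]

Sorted: [12, 24, 25, 34, 35, 82]


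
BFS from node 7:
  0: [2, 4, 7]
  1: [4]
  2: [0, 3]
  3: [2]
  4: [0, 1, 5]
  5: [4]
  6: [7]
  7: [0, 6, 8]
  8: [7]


Visit 7, enqueue [0, 6, 8]
Visit 0, enqueue [2, 4]
Visit 6, enqueue []
Visit 8, enqueue []
Visit 2, enqueue [3]
Visit 4, enqueue [1, 5]
Visit 3, enqueue []
Visit 1, enqueue []
Visit 5, enqueue []

BFS order: [7, 0, 6, 8, 2, 4, 3, 1, 5]


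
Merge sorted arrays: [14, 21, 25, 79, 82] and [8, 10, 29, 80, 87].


Take 8 from B
Take 10 from B
Take 14 from A
Take 21 from A
Take 25 from A
Take 29 from B
Take 79 from A
Take 80 from B
Take 82 from A

Merged: [8, 10, 14, 21, 25, 29, 79, 80, 82, 87]


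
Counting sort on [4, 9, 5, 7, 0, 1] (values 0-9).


Input: [4, 9, 5, 7, 0, 1]
Counts: [1, 1, 0, 0, 1, 1, 0, 1, 0, 1]

Sorted: [0, 1, 4, 5, 7, 9]


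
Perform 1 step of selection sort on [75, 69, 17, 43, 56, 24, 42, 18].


Initial: [75, 69, 17, 43, 56, 24, 42, 18]
Step 1: min=17 at 2
  Swap: [17, 69, 75, 43, 56, 24, 42, 18]

After 1 step: [17, 69, 75, 43, 56, 24, 42, 18]


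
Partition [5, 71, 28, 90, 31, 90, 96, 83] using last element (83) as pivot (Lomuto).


Pivot: 83
  5 <= 83: advance i (no swap)
  71 <= 83: advance i (no swap)
  28 <= 83: advance i (no swap)
  31 <= 83: swap -> [5, 71, 28, 31, 90, 90, 96, 83]
Place pivot at 4: [5, 71, 28, 31, 83, 90, 96, 90]

Partitioned: [5, 71, 28, 31, 83, 90, 96, 90]


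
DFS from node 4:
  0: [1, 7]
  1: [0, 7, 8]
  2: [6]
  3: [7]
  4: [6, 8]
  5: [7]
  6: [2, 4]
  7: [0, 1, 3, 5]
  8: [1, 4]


Visit 4, push [8, 6]
Visit 6, push [2]
Visit 2, push []
Visit 8, push [1]
Visit 1, push [7, 0]
Visit 0, push [7]
Visit 7, push [5, 3]
Visit 3, push []
Visit 5, push []

DFS order: [4, 6, 2, 8, 1, 0, 7, 3, 5]


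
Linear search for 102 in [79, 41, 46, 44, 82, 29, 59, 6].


i=0: 79!=102
i=1: 41!=102
i=2: 46!=102
i=3: 44!=102
i=4: 82!=102
i=5: 29!=102
i=6: 59!=102
i=7: 6!=102

Not found, 8 comps


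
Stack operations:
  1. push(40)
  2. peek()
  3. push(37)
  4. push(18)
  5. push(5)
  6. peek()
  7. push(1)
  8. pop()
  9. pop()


push(40) -> [40]
peek()->40
push(37) -> [40, 37]
push(18) -> [40, 37, 18]
push(5) -> [40, 37, 18, 5]
peek()->5
push(1) -> [40, 37, 18, 5, 1]
pop()->1, [40, 37, 18, 5]
pop()->5, [40, 37, 18]

Final stack: [40, 37, 18]


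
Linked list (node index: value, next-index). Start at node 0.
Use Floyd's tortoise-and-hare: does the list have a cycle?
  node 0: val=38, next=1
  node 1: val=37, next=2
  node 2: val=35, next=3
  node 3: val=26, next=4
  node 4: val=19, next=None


Floyd's tortoise (slow, +1) and hare (fast, +2):
  init: slow=0, fast=0
  step 1: slow=1, fast=2
  step 2: slow=2, fast=4
  step 3: fast -> None, no cycle

Cycle: no


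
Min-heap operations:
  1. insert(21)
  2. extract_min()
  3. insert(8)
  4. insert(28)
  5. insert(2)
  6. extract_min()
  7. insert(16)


insert(21) -> [21]
extract_min()->21, []
insert(8) -> [8]
insert(28) -> [8, 28]
insert(2) -> [2, 28, 8]
extract_min()->2, [8, 28]
insert(16) -> [8, 28, 16]

Final heap: [8, 28, 16]


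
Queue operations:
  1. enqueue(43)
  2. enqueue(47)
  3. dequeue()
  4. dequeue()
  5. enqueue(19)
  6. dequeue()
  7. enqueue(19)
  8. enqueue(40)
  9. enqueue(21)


enqueue(43) -> [43]
enqueue(47) -> [43, 47]
dequeue()->43, [47]
dequeue()->47, []
enqueue(19) -> [19]
dequeue()->19, []
enqueue(19) -> [19]
enqueue(40) -> [19, 40]
enqueue(21) -> [19, 40, 21]

Final queue: [19, 40, 21]


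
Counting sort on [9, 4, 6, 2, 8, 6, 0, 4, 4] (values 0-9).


Input: [9, 4, 6, 2, 8, 6, 0, 4, 4]
Counts: [1, 0, 1, 0, 3, 0, 2, 0, 1, 1]

Sorted: [0, 2, 4, 4, 4, 6, 6, 8, 9]


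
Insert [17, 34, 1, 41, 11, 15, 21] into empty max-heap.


Insert 17: [17]
Insert 34: [34, 17]
Insert 1: [34, 17, 1]
Insert 41: [41, 34, 1, 17]
Insert 11: [41, 34, 1, 17, 11]
Insert 15: [41, 34, 15, 17, 11, 1]
Insert 21: [41, 34, 21, 17, 11, 1, 15]

Final heap: [41, 34, 21, 17, 11, 1, 15]


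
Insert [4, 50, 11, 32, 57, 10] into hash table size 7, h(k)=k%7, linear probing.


Insert 4: h=4 -> slot 4
Insert 50: h=1 -> slot 1
Insert 11: h=4, 1 probes -> slot 5
Insert 32: h=4, 2 probes -> slot 6
Insert 57: h=1, 1 probes -> slot 2
Insert 10: h=3 -> slot 3

Table: [None, 50, 57, 10, 4, 11, 32]


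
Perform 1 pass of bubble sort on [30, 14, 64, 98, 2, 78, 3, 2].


Initial: [30, 14, 64, 98, 2, 78, 3, 2]
Pass 1: [14, 30, 64, 2, 78, 3, 2, 98] (5 swaps)

After 1 pass: [14, 30, 64, 2, 78, 3, 2, 98]


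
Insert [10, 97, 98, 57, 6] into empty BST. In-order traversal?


Insert 10: root
Insert 97: R from 10
Insert 98: R from 10 -> R from 97
Insert 57: R from 10 -> L from 97
Insert 6: L from 10

In-order: [6, 10, 57, 97, 98]


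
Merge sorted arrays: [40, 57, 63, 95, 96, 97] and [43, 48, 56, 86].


Take 40 from A
Take 43 from B
Take 48 from B
Take 56 from B
Take 57 from A
Take 63 from A
Take 86 from B

Merged: [40, 43, 48, 56, 57, 63, 86, 95, 96, 97]


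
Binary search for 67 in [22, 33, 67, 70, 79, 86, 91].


Step 1: lo=0, hi=6, mid=3, val=70
Step 2: lo=0, hi=2, mid=1, val=33
Step 3: lo=2, hi=2, mid=2, val=67

Found at index 2


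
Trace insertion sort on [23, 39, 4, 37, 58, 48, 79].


Initial: [23, 39, 4, 37, 58, 48, 79]
Insert 39: [23, 39, 4, 37, 58, 48, 79]
Insert 4: [4, 23, 39, 37, 58, 48, 79]
Insert 37: [4, 23, 37, 39, 58, 48, 79]
Insert 58: [4, 23, 37, 39, 58, 48, 79]
Insert 48: [4, 23, 37, 39, 48, 58, 79]
Insert 79: [4, 23, 37, 39, 48, 58, 79]

Sorted: [4, 23, 37, 39, 48, 58, 79]


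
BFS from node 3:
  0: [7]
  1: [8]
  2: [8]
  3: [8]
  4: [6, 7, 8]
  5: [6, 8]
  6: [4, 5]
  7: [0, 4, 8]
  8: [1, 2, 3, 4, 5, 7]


Visit 3, enqueue [8]
Visit 8, enqueue [1, 2, 4, 5, 7]
Visit 1, enqueue []
Visit 2, enqueue []
Visit 4, enqueue [6]
Visit 5, enqueue []
Visit 7, enqueue [0]
Visit 6, enqueue []
Visit 0, enqueue []

BFS order: [3, 8, 1, 2, 4, 5, 7, 6, 0]


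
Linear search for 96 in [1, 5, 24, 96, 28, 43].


i=0: 1!=96
i=1: 5!=96
i=2: 24!=96
i=3: 96==96 found!

Found at 3, 4 comps


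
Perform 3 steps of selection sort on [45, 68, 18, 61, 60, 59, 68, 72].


Initial: [45, 68, 18, 61, 60, 59, 68, 72]
Step 1: min=18 at 2
  Swap: [18, 68, 45, 61, 60, 59, 68, 72]
Step 2: min=45 at 2
  Swap: [18, 45, 68, 61, 60, 59, 68, 72]
Step 3: min=59 at 5
  Swap: [18, 45, 59, 61, 60, 68, 68, 72]

After 3 steps: [18, 45, 59, 61, 60, 68, 68, 72]


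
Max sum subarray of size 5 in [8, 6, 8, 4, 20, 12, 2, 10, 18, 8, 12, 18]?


[0:5]: 46
[1:6]: 50
[2:7]: 46
[3:8]: 48
[4:9]: 62
[5:10]: 50
[6:11]: 50
[7:12]: 66

Max: 66 at [7:12]


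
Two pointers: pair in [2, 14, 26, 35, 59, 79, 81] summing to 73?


lo=0(2)+hi=6(81)=83
lo=0(2)+hi=5(79)=81
lo=0(2)+hi=4(59)=61
lo=1(14)+hi=4(59)=73

Yes: 14+59=73


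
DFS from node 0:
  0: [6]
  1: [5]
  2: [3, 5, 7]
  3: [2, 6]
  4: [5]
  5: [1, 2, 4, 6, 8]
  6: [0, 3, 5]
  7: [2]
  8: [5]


Visit 0, push [6]
Visit 6, push [5, 3]
Visit 3, push [2]
Visit 2, push [7, 5]
Visit 5, push [8, 4, 1]
Visit 1, push []
Visit 4, push []
Visit 8, push []
Visit 7, push []

DFS order: [0, 6, 3, 2, 5, 1, 4, 8, 7]


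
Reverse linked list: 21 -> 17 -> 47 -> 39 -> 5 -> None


Step 1: curr=21, set curr.next=prev(None) | reversed so far: 21
Step 2: curr=17, set curr.next=prev(21) | reversed so far: 17 -> 21
Step 3: curr=47, set curr.next=prev(17) | reversed so far: 47 -> 17 -> 21
Step 4: curr=39, set curr.next=prev(47) | reversed so far: 39 -> 47 -> 17 -> 21
Step 5: curr=5, set curr.next=prev(39) | reversed so far: 5 -> 39 -> 47 -> 17 -> 21

5 -> 39 -> 47 -> 17 -> 21 -> None


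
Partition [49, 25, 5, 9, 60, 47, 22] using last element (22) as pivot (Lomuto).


Pivot: 22
  5 <= 22: swap -> [5, 25, 49, 9, 60, 47, 22]
  9 <= 22: swap -> [5, 9, 49, 25, 60, 47, 22]
Place pivot at 2: [5, 9, 22, 25, 60, 47, 49]

Partitioned: [5, 9, 22, 25, 60, 47, 49]


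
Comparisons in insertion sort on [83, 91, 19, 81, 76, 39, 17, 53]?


Algorithm: insertion sort
Input: [83, 91, 19, 81, 76, 39, 17, 53]
Sorted: [17, 19, 39, 53, 76, 81, 83, 91]

26


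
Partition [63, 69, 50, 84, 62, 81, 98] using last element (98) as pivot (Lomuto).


Pivot: 98
  63 <= 98: advance i (no swap)
  69 <= 98: advance i (no swap)
  50 <= 98: advance i (no swap)
  84 <= 98: advance i (no swap)
  62 <= 98: advance i (no swap)
  81 <= 98: advance i (no swap)
Place pivot at 6: [63, 69, 50, 84, 62, 81, 98]

Partitioned: [63, 69, 50, 84, 62, 81, 98]


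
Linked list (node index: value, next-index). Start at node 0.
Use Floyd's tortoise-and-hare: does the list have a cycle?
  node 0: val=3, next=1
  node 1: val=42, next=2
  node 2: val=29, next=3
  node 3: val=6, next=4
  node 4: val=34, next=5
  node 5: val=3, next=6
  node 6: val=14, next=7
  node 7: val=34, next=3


Floyd's tortoise (slow, +1) and hare (fast, +2):
  init: slow=0, fast=0
  step 1: slow=1, fast=2
  step 2: slow=2, fast=4
  step 3: slow=3, fast=6
  step 4: slow=4, fast=3
  step 5: slow=5, fast=5
  slow == fast at node 5: cycle detected

Cycle: yes


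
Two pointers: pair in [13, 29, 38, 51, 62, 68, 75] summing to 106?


lo=0(13)+hi=6(75)=88
lo=1(29)+hi=6(75)=104
lo=2(38)+hi=6(75)=113
lo=2(38)+hi=5(68)=106

Yes: 38+68=106


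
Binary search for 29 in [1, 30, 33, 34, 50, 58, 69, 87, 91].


Step 1: lo=0, hi=8, mid=4, val=50
Step 2: lo=0, hi=3, mid=1, val=30
Step 3: lo=0, hi=0, mid=0, val=1

Not found


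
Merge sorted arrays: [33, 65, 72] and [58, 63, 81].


Take 33 from A
Take 58 from B
Take 63 from B
Take 65 from A
Take 72 from A

Merged: [33, 58, 63, 65, 72, 81]


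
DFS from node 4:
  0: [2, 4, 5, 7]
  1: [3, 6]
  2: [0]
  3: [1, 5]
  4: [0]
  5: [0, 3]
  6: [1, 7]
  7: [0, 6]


Visit 4, push [0]
Visit 0, push [7, 5, 2]
Visit 2, push []
Visit 5, push [3]
Visit 3, push [1]
Visit 1, push [6]
Visit 6, push [7]
Visit 7, push []

DFS order: [4, 0, 2, 5, 3, 1, 6, 7]


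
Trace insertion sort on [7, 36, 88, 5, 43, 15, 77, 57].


Initial: [7, 36, 88, 5, 43, 15, 77, 57]
Insert 36: [7, 36, 88, 5, 43, 15, 77, 57]
Insert 88: [7, 36, 88, 5, 43, 15, 77, 57]
Insert 5: [5, 7, 36, 88, 43, 15, 77, 57]
Insert 43: [5, 7, 36, 43, 88, 15, 77, 57]
Insert 15: [5, 7, 15, 36, 43, 88, 77, 57]
Insert 77: [5, 7, 15, 36, 43, 77, 88, 57]
Insert 57: [5, 7, 15, 36, 43, 57, 77, 88]

Sorted: [5, 7, 15, 36, 43, 57, 77, 88]


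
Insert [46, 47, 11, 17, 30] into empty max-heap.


Insert 46: [46]
Insert 47: [47, 46]
Insert 11: [47, 46, 11]
Insert 17: [47, 46, 11, 17]
Insert 30: [47, 46, 11, 17, 30]

Final heap: [47, 46, 11, 17, 30]


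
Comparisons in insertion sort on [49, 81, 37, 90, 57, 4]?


Algorithm: insertion sort
Input: [49, 81, 37, 90, 57, 4]
Sorted: [4, 37, 49, 57, 81, 90]

12


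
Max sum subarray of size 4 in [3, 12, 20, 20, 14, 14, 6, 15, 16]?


[0:4]: 55
[1:5]: 66
[2:6]: 68
[3:7]: 54
[4:8]: 49
[5:9]: 51

Max: 68 at [2:6]


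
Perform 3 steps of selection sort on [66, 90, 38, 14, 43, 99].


Initial: [66, 90, 38, 14, 43, 99]
Step 1: min=14 at 3
  Swap: [14, 90, 38, 66, 43, 99]
Step 2: min=38 at 2
  Swap: [14, 38, 90, 66, 43, 99]
Step 3: min=43 at 4
  Swap: [14, 38, 43, 66, 90, 99]

After 3 steps: [14, 38, 43, 66, 90, 99]


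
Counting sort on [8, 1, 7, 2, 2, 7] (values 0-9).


Input: [8, 1, 7, 2, 2, 7]
Counts: [0, 1, 2, 0, 0, 0, 0, 2, 1, 0]

Sorted: [1, 2, 2, 7, 7, 8]


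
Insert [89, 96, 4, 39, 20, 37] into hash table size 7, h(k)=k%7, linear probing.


Insert 89: h=5 -> slot 5
Insert 96: h=5, 1 probes -> slot 6
Insert 4: h=4 -> slot 4
Insert 39: h=4, 3 probes -> slot 0
Insert 20: h=6, 2 probes -> slot 1
Insert 37: h=2 -> slot 2

Table: [39, 20, 37, None, 4, 89, 96]


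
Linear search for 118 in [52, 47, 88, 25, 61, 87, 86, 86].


i=0: 52!=118
i=1: 47!=118
i=2: 88!=118
i=3: 25!=118
i=4: 61!=118
i=5: 87!=118
i=6: 86!=118
i=7: 86!=118

Not found, 8 comps


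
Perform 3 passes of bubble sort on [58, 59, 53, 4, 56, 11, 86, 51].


Initial: [58, 59, 53, 4, 56, 11, 86, 51]
Pass 1: [58, 53, 4, 56, 11, 59, 51, 86] (5 swaps)
Pass 2: [53, 4, 56, 11, 58, 51, 59, 86] (5 swaps)
Pass 3: [4, 53, 11, 56, 51, 58, 59, 86] (3 swaps)

After 3 passes: [4, 53, 11, 56, 51, 58, 59, 86]


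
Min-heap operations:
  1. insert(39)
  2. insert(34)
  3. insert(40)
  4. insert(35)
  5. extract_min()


insert(39) -> [39]
insert(34) -> [34, 39]
insert(40) -> [34, 39, 40]
insert(35) -> [34, 35, 40, 39]
extract_min()->34, [35, 39, 40]

Final heap: [35, 39, 40]


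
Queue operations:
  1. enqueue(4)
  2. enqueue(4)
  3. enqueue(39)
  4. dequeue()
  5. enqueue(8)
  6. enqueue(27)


enqueue(4) -> [4]
enqueue(4) -> [4, 4]
enqueue(39) -> [4, 4, 39]
dequeue()->4, [4, 39]
enqueue(8) -> [4, 39, 8]
enqueue(27) -> [4, 39, 8, 27]

Final queue: [4, 39, 8, 27]


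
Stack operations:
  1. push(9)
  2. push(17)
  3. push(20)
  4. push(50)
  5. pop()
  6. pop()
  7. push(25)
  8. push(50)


push(9) -> [9]
push(17) -> [9, 17]
push(20) -> [9, 17, 20]
push(50) -> [9, 17, 20, 50]
pop()->50, [9, 17, 20]
pop()->20, [9, 17]
push(25) -> [9, 17, 25]
push(50) -> [9, 17, 25, 50]

Final stack: [9, 17, 25, 50]


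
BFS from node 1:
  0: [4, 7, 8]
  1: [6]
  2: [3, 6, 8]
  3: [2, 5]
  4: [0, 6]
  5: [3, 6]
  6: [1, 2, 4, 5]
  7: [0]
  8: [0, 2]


Visit 1, enqueue [6]
Visit 6, enqueue [2, 4, 5]
Visit 2, enqueue [3, 8]
Visit 4, enqueue [0]
Visit 5, enqueue []
Visit 3, enqueue []
Visit 8, enqueue []
Visit 0, enqueue [7]
Visit 7, enqueue []

BFS order: [1, 6, 2, 4, 5, 3, 8, 0, 7]


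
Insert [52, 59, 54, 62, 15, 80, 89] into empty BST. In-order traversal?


Insert 52: root
Insert 59: R from 52
Insert 54: R from 52 -> L from 59
Insert 62: R from 52 -> R from 59
Insert 15: L from 52
Insert 80: R from 52 -> R from 59 -> R from 62
Insert 89: R from 52 -> R from 59 -> R from 62 -> R from 80

In-order: [15, 52, 54, 59, 62, 80, 89]


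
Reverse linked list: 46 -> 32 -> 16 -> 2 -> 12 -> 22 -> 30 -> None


Step 1: curr=46, set curr.next=prev(None) | reversed so far: 46
Step 2: curr=32, set curr.next=prev(46) | reversed so far: 32 -> 46
Step 3: curr=16, set curr.next=prev(32) | reversed so far: 16 -> 32 -> 46
Step 4: curr=2, set curr.next=prev(16) | reversed so far: 2 -> 16 -> 32 -> 46
Step 5: curr=12, set curr.next=prev(2) | reversed so far: 12 -> 2 -> 16 -> 32 -> 46
Step 6: curr=22, set curr.next=prev(12) | reversed so far: 22 -> 12 -> 2 -> 16 -> 32 -> 46
Step 7: curr=30, set curr.next=prev(22) | reversed so far: 30 -> 22 -> 12 -> 2 -> 16 -> 32 -> 46

30 -> 22 -> 12 -> 2 -> 16 -> 32 -> 46 -> None


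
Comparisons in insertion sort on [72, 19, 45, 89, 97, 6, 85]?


Algorithm: insertion sort
Input: [72, 19, 45, 89, 97, 6, 85]
Sorted: [6, 19, 45, 72, 85, 89, 97]

13


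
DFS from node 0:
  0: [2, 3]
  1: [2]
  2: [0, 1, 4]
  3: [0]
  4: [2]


Visit 0, push [3, 2]
Visit 2, push [4, 1]
Visit 1, push []
Visit 4, push []
Visit 3, push []

DFS order: [0, 2, 1, 4, 3]


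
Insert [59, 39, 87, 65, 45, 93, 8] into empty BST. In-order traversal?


Insert 59: root
Insert 39: L from 59
Insert 87: R from 59
Insert 65: R from 59 -> L from 87
Insert 45: L from 59 -> R from 39
Insert 93: R from 59 -> R from 87
Insert 8: L from 59 -> L from 39

In-order: [8, 39, 45, 59, 65, 87, 93]


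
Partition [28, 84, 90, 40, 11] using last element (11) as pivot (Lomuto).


Pivot: 11
Place pivot at 0: [11, 84, 90, 40, 28]

Partitioned: [11, 84, 90, 40, 28]


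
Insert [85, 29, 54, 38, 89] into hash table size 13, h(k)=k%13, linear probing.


Insert 85: h=7 -> slot 7
Insert 29: h=3 -> slot 3
Insert 54: h=2 -> slot 2
Insert 38: h=12 -> slot 12
Insert 89: h=11 -> slot 11

Table: [None, None, 54, 29, None, None, None, 85, None, None, None, 89, 38]


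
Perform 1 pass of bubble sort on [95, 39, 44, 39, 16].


Initial: [95, 39, 44, 39, 16]
Pass 1: [39, 44, 39, 16, 95] (4 swaps)

After 1 pass: [39, 44, 39, 16, 95]


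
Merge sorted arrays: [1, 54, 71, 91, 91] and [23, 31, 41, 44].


Take 1 from A
Take 23 from B
Take 31 from B
Take 41 from B
Take 44 from B

Merged: [1, 23, 31, 41, 44, 54, 71, 91, 91]


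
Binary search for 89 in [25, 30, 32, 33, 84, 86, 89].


Step 1: lo=0, hi=6, mid=3, val=33
Step 2: lo=4, hi=6, mid=5, val=86
Step 3: lo=6, hi=6, mid=6, val=89

Found at index 6


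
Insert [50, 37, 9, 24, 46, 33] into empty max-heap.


Insert 50: [50]
Insert 37: [50, 37]
Insert 9: [50, 37, 9]
Insert 24: [50, 37, 9, 24]
Insert 46: [50, 46, 9, 24, 37]
Insert 33: [50, 46, 33, 24, 37, 9]

Final heap: [50, 46, 33, 24, 37, 9]


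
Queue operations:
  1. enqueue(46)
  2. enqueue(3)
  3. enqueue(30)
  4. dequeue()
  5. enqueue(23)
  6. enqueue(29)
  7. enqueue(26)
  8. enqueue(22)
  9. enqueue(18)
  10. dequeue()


enqueue(46) -> [46]
enqueue(3) -> [46, 3]
enqueue(30) -> [46, 3, 30]
dequeue()->46, [3, 30]
enqueue(23) -> [3, 30, 23]
enqueue(29) -> [3, 30, 23, 29]
enqueue(26) -> [3, 30, 23, 29, 26]
enqueue(22) -> [3, 30, 23, 29, 26, 22]
enqueue(18) -> [3, 30, 23, 29, 26, 22, 18]
dequeue()->3, [30, 23, 29, 26, 22, 18]

Final queue: [30, 23, 29, 26, 22, 18]


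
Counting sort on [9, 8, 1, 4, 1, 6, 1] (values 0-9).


Input: [9, 8, 1, 4, 1, 6, 1]
Counts: [0, 3, 0, 0, 1, 0, 1, 0, 1, 1]

Sorted: [1, 1, 1, 4, 6, 8, 9]


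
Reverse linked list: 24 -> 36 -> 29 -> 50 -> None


Step 1: curr=24, set curr.next=prev(None) | reversed so far: 24
Step 2: curr=36, set curr.next=prev(24) | reversed so far: 36 -> 24
Step 3: curr=29, set curr.next=prev(36) | reversed so far: 29 -> 36 -> 24
Step 4: curr=50, set curr.next=prev(29) | reversed so far: 50 -> 29 -> 36 -> 24

50 -> 29 -> 36 -> 24 -> None


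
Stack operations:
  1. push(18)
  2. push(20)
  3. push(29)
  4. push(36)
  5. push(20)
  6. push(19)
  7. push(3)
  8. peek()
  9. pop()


push(18) -> [18]
push(20) -> [18, 20]
push(29) -> [18, 20, 29]
push(36) -> [18, 20, 29, 36]
push(20) -> [18, 20, 29, 36, 20]
push(19) -> [18, 20, 29, 36, 20, 19]
push(3) -> [18, 20, 29, 36, 20, 19, 3]
peek()->3
pop()->3, [18, 20, 29, 36, 20, 19]

Final stack: [18, 20, 29, 36, 20, 19]


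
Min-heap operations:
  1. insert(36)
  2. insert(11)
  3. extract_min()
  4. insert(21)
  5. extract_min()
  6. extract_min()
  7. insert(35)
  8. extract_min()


insert(36) -> [36]
insert(11) -> [11, 36]
extract_min()->11, [36]
insert(21) -> [21, 36]
extract_min()->21, [36]
extract_min()->36, []
insert(35) -> [35]
extract_min()->35, []

Final heap: []


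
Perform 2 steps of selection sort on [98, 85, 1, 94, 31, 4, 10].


Initial: [98, 85, 1, 94, 31, 4, 10]
Step 1: min=1 at 2
  Swap: [1, 85, 98, 94, 31, 4, 10]
Step 2: min=4 at 5
  Swap: [1, 4, 98, 94, 31, 85, 10]

After 2 steps: [1, 4, 98, 94, 31, 85, 10]


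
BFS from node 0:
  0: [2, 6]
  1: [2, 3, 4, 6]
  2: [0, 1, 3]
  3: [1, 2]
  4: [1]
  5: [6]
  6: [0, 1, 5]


Visit 0, enqueue [2, 6]
Visit 2, enqueue [1, 3]
Visit 6, enqueue [5]
Visit 1, enqueue [4]
Visit 3, enqueue []
Visit 5, enqueue []
Visit 4, enqueue []

BFS order: [0, 2, 6, 1, 3, 5, 4]


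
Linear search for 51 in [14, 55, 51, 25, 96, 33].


i=0: 14!=51
i=1: 55!=51
i=2: 51==51 found!

Found at 2, 3 comps


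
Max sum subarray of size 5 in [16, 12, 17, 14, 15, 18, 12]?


[0:5]: 74
[1:6]: 76
[2:7]: 76

Max: 76 at [1:6]


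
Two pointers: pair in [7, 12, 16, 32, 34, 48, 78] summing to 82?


lo=0(7)+hi=6(78)=85
lo=0(7)+hi=5(48)=55
lo=1(12)+hi=5(48)=60
lo=2(16)+hi=5(48)=64
lo=3(32)+hi=5(48)=80
lo=4(34)+hi=5(48)=82

Yes: 34+48=82


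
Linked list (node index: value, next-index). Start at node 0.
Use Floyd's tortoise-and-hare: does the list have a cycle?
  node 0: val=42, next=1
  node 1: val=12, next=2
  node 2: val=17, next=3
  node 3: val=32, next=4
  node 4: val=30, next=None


Floyd's tortoise (slow, +1) and hare (fast, +2):
  init: slow=0, fast=0
  step 1: slow=1, fast=2
  step 2: slow=2, fast=4
  step 3: fast -> None, no cycle

Cycle: no


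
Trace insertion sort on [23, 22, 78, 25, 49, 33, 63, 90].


Initial: [23, 22, 78, 25, 49, 33, 63, 90]
Insert 22: [22, 23, 78, 25, 49, 33, 63, 90]
Insert 78: [22, 23, 78, 25, 49, 33, 63, 90]
Insert 25: [22, 23, 25, 78, 49, 33, 63, 90]
Insert 49: [22, 23, 25, 49, 78, 33, 63, 90]
Insert 33: [22, 23, 25, 33, 49, 78, 63, 90]
Insert 63: [22, 23, 25, 33, 49, 63, 78, 90]
Insert 90: [22, 23, 25, 33, 49, 63, 78, 90]

Sorted: [22, 23, 25, 33, 49, 63, 78, 90]


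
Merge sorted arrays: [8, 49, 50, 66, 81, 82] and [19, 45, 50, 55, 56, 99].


Take 8 from A
Take 19 from B
Take 45 from B
Take 49 from A
Take 50 from A
Take 50 from B
Take 55 from B
Take 56 from B
Take 66 from A
Take 81 from A
Take 82 from A

Merged: [8, 19, 45, 49, 50, 50, 55, 56, 66, 81, 82, 99]


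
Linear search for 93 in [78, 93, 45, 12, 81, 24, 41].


i=0: 78!=93
i=1: 93==93 found!

Found at 1, 2 comps


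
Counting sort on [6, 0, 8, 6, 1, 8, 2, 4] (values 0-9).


Input: [6, 0, 8, 6, 1, 8, 2, 4]
Counts: [1, 1, 1, 0, 1, 0, 2, 0, 2, 0]

Sorted: [0, 1, 2, 4, 6, 6, 8, 8]


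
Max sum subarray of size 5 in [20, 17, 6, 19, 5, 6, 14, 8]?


[0:5]: 67
[1:6]: 53
[2:7]: 50
[3:8]: 52

Max: 67 at [0:5]


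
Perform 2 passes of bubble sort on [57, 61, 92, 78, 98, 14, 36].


Initial: [57, 61, 92, 78, 98, 14, 36]
Pass 1: [57, 61, 78, 92, 14, 36, 98] (3 swaps)
Pass 2: [57, 61, 78, 14, 36, 92, 98] (2 swaps)

After 2 passes: [57, 61, 78, 14, 36, 92, 98]


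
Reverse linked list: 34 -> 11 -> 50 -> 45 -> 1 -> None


Step 1: curr=34, set curr.next=prev(None) | reversed so far: 34
Step 2: curr=11, set curr.next=prev(34) | reversed so far: 11 -> 34
Step 3: curr=50, set curr.next=prev(11) | reversed so far: 50 -> 11 -> 34
Step 4: curr=45, set curr.next=prev(50) | reversed so far: 45 -> 50 -> 11 -> 34
Step 5: curr=1, set curr.next=prev(45) | reversed so far: 1 -> 45 -> 50 -> 11 -> 34

1 -> 45 -> 50 -> 11 -> 34 -> None


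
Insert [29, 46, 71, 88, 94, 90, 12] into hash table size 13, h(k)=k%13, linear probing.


Insert 29: h=3 -> slot 3
Insert 46: h=7 -> slot 7
Insert 71: h=6 -> slot 6
Insert 88: h=10 -> slot 10
Insert 94: h=3, 1 probes -> slot 4
Insert 90: h=12 -> slot 12
Insert 12: h=12, 1 probes -> slot 0

Table: [12, None, None, 29, 94, None, 71, 46, None, None, 88, None, 90]


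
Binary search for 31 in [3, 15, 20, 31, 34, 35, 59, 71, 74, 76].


Step 1: lo=0, hi=9, mid=4, val=34
Step 2: lo=0, hi=3, mid=1, val=15
Step 3: lo=2, hi=3, mid=2, val=20
Step 4: lo=3, hi=3, mid=3, val=31

Found at index 3


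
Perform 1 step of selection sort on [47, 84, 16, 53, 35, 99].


Initial: [47, 84, 16, 53, 35, 99]
Step 1: min=16 at 2
  Swap: [16, 84, 47, 53, 35, 99]

After 1 step: [16, 84, 47, 53, 35, 99]


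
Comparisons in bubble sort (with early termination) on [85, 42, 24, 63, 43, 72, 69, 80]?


Algorithm: bubble sort (with early termination)
Input: [85, 42, 24, 63, 43, 72, 69, 80]
Sorted: [24, 42, 43, 63, 69, 72, 80, 85]

18


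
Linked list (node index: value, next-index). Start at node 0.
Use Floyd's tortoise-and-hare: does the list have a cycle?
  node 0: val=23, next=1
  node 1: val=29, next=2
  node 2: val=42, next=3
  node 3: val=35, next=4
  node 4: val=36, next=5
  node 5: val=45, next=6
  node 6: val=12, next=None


Floyd's tortoise (slow, +1) and hare (fast, +2):
  init: slow=0, fast=0
  step 1: slow=1, fast=2
  step 2: slow=2, fast=4
  step 3: slow=3, fast=6
  step 4: fast -> None, no cycle

Cycle: no


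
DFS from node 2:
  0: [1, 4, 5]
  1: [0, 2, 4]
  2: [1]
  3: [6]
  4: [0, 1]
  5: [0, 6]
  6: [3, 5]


Visit 2, push [1]
Visit 1, push [4, 0]
Visit 0, push [5, 4]
Visit 4, push []
Visit 5, push [6]
Visit 6, push [3]
Visit 3, push []

DFS order: [2, 1, 0, 4, 5, 6, 3]


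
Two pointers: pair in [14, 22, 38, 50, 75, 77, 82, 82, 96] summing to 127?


lo=0(14)+hi=8(96)=110
lo=1(22)+hi=8(96)=118
lo=2(38)+hi=8(96)=134
lo=2(38)+hi=7(82)=120
lo=3(50)+hi=7(82)=132
lo=3(50)+hi=6(82)=132
lo=3(50)+hi=5(77)=127

Yes: 50+77=127


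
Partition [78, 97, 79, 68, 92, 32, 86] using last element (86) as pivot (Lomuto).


Pivot: 86
  78 <= 86: advance i (no swap)
  79 <= 86: swap -> [78, 79, 97, 68, 92, 32, 86]
  68 <= 86: swap -> [78, 79, 68, 97, 92, 32, 86]
  32 <= 86: swap -> [78, 79, 68, 32, 92, 97, 86]
Place pivot at 4: [78, 79, 68, 32, 86, 97, 92]

Partitioned: [78, 79, 68, 32, 86, 97, 92]


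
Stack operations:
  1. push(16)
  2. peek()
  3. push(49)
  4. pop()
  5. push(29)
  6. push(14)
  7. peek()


push(16) -> [16]
peek()->16
push(49) -> [16, 49]
pop()->49, [16]
push(29) -> [16, 29]
push(14) -> [16, 29, 14]
peek()->14

Final stack: [16, 29, 14]


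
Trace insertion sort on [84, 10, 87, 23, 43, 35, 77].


Initial: [84, 10, 87, 23, 43, 35, 77]
Insert 10: [10, 84, 87, 23, 43, 35, 77]
Insert 87: [10, 84, 87, 23, 43, 35, 77]
Insert 23: [10, 23, 84, 87, 43, 35, 77]
Insert 43: [10, 23, 43, 84, 87, 35, 77]
Insert 35: [10, 23, 35, 43, 84, 87, 77]
Insert 77: [10, 23, 35, 43, 77, 84, 87]

Sorted: [10, 23, 35, 43, 77, 84, 87]


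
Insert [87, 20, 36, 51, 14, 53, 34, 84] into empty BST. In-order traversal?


Insert 87: root
Insert 20: L from 87
Insert 36: L from 87 -> R from 20
Insert 51: L from 87 -> R from 20 -> R from 36
Insert 14: L from 87 -> L from 20
Insert 53: L from 87 -> R from 20 -> R from 36 -> R from 51
Insert 34: L from 87 -> R from 20 -> L from 36
Insert 84: L from 87 -> R from 20 -> R from 36 -> R from 51 -> R from 53

In-order: [14, 20, 34, 36, 51, 53, 84, 87]


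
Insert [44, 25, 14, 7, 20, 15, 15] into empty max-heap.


Insert 44: [44]
Insert 25: [44, 25]
Insert 14: [44, 25, 14]
Insert 7: [44, 25, 14, 7]
Insert 20: [44, 25, 14, 7, 20]
Insert 15: [44, 25, 15, 7, 20, 14]
Insert 15: [44, 25, 15, 7, 20, 14, 15]

Final heap: [44, 25, 15, 7, 20, 14, 15]


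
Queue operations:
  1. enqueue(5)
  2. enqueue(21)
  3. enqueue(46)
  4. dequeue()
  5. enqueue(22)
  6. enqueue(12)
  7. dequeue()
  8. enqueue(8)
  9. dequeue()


enqueue(5) -> [5]
enqueue(21) -> [5, 21]
enqueue(46) -> [5, 21, 46]
dequeue()->5, [21, 46]
enqueue(22) -> [21, 46, 22]
enqueue(12) -> [21, 46, 22, 12]
dequeue()->21, [46, 22, 12]
enqueue(8) -> [46, 22, 12, 8]
dequeue()->46, [22, 12, 8]

Final queue: [22, 12, 8]


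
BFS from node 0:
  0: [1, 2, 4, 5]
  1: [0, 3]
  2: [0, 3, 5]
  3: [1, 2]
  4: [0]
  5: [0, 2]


Visit 0, enqueue [1, 2, 4, 5]
Visit 1, enqueue [3]
Visit 2, enqueue []
Visit 4, enqueue []
Visit 5, enqueue []
Visit 3, enqueue []

BFS order: [0, 1, 2, 4, 5, 3]


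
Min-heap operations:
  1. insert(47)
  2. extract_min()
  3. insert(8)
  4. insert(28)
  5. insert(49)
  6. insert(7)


insert(47) -> [47]
extract_min()->47, []
insert(8) -> [8]
insert(28) -> [8, 28]
insert(49) -> [8, 28, 49]
insert(7) -> [7, 8, 49, 28]

Final heap: [7, 8, 49, 28]


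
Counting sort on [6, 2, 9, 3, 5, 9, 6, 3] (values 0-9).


Input: [6, 2, 9, 3, 5, 9, 6, 3]
Counts: [0, 0, 1, 2, 0, 1, 2, 0, 0, 2]

Sorted: [2, 3, 3, 5, 6, 6, 9, 9]


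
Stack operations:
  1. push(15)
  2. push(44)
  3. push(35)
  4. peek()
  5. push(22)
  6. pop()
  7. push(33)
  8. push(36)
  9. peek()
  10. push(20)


push(15) -> [15]
push(44) -> [15, 44]
push(35) -> [15, 44, 35]
peek()->35
push(22) -> [15, 44, 35, 22]
pop()->22, [15, 44, 35]
push(33) -> [15, 44, 35, 33]
push(36) -> [15, 44, 35, 33, 36]
peek()->36
push(20) -> [15, 44, 35, 33, 36, 20]

Final stack: [15, 44, 35, 33, 36, 20]


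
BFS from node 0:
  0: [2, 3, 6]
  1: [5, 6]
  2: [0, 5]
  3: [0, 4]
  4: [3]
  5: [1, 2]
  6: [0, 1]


Visit 0, enqueue [2, 3, 6]
Visit 2, enqueue [5]
Visit 3, enqueue [4]
Visit 6, enqueue [1]
Visit 5, enqueue []
Visit 4, enqueue []
Visit 1, enqueue []

BFS order: [0, 2, 3, 6, 5, 4, 1]


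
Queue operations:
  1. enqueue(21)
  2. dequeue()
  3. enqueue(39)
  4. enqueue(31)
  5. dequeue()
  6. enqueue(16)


enqueue(21) -> [21]
dequeue()->21, []
enqueue(39) -> [39]
enqueue(31) -> [39, 31]
dequeue()->39, [31]
enqueue(16) -> [31, 16]

Final queue: [31, 16]


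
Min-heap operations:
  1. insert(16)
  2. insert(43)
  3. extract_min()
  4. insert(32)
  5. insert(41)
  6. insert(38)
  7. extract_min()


insert(16) -> [16]
insert(43) -> [16, 43]
extract_min()->16, [43]
insert(32) -> [32, 43]
insert(41) -> [32, 43, 41]
insert(38) -> [32, 38, 41, 43]
extract_min()->32, [38, 43, 41]

Final heap: [38, 43, 41]


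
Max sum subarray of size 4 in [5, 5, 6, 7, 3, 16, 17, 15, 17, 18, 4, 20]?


[0:4]: 23
[1:5]: 21
[2:6]: 32
[3:7]: 43
[4:8]: 51
[5:9]: 65
[6:10]: 67
[7:11]: 54
[8:12]: 59

Max: 67 at [6:10]


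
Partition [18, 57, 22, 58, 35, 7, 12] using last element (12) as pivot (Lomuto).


Pivot: 12
  7 <= 12: swap -> [7, 57, 22, 58, 35, 18, 12]
Place pivot at 1: [7, 12, 22, 58, 35, 18, 57]

Partitioned: [7, 12, 22, 58, 35, 18, 57]


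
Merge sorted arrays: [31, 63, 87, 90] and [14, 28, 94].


Take 14 from B
Take 28 from B
Take 31 from A
Take 63 from A
Take 87 from A
Take 90 from A

Merged: [14, 28, 31, 63, 87, 90, 94]


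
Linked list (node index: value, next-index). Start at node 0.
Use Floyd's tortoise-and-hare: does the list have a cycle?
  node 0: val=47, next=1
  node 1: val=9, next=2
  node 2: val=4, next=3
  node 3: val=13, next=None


Floyd's tortoise (slow, +1) and hare (fast, +2):
  init: slow=0, fast=0
  step 1: slow=1, fast=2
  step 2: fast 2->3->None, no cycle

Cycle: no


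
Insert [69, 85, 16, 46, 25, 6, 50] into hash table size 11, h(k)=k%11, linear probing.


Insert 69: h=3 -> slot 3
Insert 85: h=8 -> slot 8
Insert 16: h=5 -> slot 5
Insert 46: h=2 -> slot 2
Insert 25: h=3, 1 probes -> slot 4
Insert 6: h=6 -> slot 6
Insert 50: h=6, 1 probes -> slot 7

Table: [None, None, 46, 69, 25, 16, 6, 50, 85, None, None]


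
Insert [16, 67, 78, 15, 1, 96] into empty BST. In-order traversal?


Insert 16: root
Insert 67: R from 16
Insert 78: R from 16 -> R from 67
Insert 15: L from 16
Insert 1: L from 16 -> L from 15
Insert 96: R from 16 -> R from 67 -> R from 78

In-order: [1, 15, 16, 67, 78, 96]


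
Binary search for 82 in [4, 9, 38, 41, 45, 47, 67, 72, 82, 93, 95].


Step 1: lo=0, hi=10, mid=5, val=47
Step 2: lo=6, hi=10, mid=8, val=82

Found at index 8


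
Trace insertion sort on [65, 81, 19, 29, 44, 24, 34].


Initial: [65, 81, 19, 29, 44, 24, 34]
Insert 81: [65, 81, 19, 29, 44, 24, 34]
Insert 19: [19, 65, 81, 29, 44, 24, 34]
Insert 29: [19, 29, 65, 81, 44, 24, 34]
Insert 44: [19, 29, 44, 65, 81, 24, 34]
Insert 24: [19, 24, 29, 44, 65, 81, 34]
Insert 34: [19, 24, 29, 34, 44, 65, 81]

Sorted: [19, 24, 29, 34, 44, 65, 81]
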